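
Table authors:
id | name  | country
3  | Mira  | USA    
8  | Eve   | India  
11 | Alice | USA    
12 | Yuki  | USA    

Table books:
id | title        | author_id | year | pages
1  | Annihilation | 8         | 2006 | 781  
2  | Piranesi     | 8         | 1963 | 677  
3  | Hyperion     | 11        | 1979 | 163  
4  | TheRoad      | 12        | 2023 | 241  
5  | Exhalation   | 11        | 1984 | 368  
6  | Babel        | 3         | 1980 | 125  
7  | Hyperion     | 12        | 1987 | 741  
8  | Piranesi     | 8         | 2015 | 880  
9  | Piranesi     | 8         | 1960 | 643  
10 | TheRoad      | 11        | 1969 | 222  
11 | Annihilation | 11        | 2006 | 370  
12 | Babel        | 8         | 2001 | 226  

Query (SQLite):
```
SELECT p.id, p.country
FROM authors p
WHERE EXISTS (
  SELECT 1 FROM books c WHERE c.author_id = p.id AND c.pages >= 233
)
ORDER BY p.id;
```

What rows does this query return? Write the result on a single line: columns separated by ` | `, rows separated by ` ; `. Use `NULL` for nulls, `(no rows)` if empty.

8 | India ; 11 | USA ; 12 | USA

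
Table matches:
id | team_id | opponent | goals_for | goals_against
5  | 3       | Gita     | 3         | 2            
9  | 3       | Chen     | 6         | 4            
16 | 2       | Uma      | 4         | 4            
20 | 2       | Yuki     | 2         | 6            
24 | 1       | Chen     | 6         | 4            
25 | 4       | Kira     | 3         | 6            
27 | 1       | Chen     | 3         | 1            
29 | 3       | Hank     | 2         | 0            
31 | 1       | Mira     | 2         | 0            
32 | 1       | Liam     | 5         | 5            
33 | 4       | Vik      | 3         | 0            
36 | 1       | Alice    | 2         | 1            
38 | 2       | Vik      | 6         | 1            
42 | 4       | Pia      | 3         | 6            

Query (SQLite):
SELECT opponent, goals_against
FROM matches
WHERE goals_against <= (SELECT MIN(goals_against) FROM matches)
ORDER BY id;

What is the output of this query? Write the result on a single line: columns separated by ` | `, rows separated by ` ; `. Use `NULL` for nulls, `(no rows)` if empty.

Hank | 0 ; Mira | 0 ; Vik | 0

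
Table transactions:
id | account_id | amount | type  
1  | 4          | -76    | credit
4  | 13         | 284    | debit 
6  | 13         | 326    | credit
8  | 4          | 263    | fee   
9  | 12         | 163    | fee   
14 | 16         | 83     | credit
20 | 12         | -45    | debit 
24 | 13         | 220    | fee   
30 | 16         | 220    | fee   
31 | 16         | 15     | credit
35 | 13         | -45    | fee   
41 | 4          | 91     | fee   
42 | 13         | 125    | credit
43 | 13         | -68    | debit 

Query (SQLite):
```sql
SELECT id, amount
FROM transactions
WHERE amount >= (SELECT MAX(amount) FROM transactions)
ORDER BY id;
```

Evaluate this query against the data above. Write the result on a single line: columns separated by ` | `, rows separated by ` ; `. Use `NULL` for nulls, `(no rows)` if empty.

Scalar subquery: MAX(amount) over all transactions rows = 326.
Keep rows where amount >= that value.

6 | 326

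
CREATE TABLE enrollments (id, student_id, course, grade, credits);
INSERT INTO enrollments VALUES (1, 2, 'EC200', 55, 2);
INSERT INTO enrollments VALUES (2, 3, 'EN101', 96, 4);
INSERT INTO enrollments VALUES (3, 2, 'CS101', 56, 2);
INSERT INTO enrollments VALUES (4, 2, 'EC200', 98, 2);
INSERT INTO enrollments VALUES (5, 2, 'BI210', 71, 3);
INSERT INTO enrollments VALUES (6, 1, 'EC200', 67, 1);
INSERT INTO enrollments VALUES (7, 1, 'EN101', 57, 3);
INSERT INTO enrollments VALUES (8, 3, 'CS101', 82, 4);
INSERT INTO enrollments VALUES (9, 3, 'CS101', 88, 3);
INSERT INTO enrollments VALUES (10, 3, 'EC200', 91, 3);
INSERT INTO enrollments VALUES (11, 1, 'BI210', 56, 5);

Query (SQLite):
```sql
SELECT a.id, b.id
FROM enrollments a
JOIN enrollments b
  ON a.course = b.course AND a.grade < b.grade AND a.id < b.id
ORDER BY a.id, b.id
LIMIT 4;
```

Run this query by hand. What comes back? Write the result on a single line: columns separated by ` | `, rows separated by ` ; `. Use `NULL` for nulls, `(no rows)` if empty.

1 | 4 ; 1 | 6 ; 1 | 10 ; 3 | 8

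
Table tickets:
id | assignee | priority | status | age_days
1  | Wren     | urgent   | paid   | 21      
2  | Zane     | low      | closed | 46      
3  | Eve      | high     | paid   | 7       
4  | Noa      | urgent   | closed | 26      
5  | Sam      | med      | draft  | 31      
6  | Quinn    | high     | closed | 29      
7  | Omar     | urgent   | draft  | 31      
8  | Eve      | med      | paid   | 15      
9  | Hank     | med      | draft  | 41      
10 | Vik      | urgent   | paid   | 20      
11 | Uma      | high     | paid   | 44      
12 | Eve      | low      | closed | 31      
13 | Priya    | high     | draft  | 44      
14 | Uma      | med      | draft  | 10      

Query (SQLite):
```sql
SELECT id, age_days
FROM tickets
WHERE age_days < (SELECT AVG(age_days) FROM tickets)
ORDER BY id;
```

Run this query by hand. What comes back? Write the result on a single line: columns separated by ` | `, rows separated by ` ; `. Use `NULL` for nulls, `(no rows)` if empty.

1 | 21 ; 3 | 7 ; 4 | 26 ; 8 | 15 ; 10 | 20 ; 14 | 10

Scalar subquery: AVG(age_days) over all tickets rows = 28.285714 (≈; comparison uses full precision).
Keep rows where age_days < that value.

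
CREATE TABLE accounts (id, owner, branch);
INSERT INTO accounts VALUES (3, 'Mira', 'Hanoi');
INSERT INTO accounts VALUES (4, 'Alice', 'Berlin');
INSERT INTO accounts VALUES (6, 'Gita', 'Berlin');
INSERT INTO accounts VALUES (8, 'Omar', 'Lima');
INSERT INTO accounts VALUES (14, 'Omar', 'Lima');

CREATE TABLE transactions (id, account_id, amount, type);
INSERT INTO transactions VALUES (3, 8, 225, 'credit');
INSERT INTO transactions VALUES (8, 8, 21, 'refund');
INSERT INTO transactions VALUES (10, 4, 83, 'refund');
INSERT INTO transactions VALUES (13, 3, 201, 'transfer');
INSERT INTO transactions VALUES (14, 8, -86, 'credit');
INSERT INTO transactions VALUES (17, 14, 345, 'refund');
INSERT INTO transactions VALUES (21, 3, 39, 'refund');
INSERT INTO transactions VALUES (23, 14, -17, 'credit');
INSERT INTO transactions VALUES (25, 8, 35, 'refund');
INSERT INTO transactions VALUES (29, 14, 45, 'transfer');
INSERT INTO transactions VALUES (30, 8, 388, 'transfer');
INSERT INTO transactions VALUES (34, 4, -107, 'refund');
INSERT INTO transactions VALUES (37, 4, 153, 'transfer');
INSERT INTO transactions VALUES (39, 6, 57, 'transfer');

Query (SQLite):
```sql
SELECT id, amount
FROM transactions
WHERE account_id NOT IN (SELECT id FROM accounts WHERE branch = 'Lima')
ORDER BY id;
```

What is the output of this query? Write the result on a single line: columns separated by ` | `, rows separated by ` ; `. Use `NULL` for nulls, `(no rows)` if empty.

Inner query: accounts.id where branch = 'Lima'.
Outer: keep transactions rows whose account_id is not in that set.
Inner query → {8, 14}

10 | 83 ; 13 | 201 ; 21 | 39 ; 34 | -107 ; 37 | 153 ; 39 | 57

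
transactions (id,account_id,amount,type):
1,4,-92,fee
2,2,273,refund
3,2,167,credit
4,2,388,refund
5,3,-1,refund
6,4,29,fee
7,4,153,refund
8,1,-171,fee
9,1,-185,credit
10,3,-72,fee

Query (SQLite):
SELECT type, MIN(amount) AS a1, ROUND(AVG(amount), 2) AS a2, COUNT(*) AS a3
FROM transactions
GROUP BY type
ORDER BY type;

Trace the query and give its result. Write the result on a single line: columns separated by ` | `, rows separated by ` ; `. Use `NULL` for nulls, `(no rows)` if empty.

Group transactions by type.
Per group compute: MIN(amount), ROUND(AVG(amount), 2), COUNT(*).
  credit: ids {3, 9} → MIN(amount)=-185, ROUND(AVG(amount), 2)=-9, COUNT(*)=2
  fee: ids {1, 6, 8, 10} → MIN(amount)=-171, ROUND(AVG(amount), 2)=-76.5, COUNT(*)=4
  refund: ids {2, 4, 5, 7} → MIN(amount)=-1, ROUND(AVG(amount), 2)=203.25, COUNT(*)=4

credit | -185 | -9 | 2 ; fee | -171 | -76.5 | 4 ; refund | -1 | 203.25 | 4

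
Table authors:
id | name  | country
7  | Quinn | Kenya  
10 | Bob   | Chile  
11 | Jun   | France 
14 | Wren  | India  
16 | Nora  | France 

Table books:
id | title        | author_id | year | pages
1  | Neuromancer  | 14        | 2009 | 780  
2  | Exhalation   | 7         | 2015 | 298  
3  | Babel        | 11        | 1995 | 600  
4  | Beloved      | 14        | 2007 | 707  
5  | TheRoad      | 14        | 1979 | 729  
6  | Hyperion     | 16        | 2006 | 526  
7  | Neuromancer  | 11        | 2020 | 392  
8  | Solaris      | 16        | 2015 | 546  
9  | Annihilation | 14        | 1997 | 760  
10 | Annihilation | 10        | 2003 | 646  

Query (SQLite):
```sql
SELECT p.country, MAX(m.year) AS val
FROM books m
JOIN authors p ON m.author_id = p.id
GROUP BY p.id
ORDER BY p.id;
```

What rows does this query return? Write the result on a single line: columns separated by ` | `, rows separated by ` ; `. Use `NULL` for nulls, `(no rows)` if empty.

Kenya | 2015 ; Chile | 2003 ; France | 2020 ; India | 2009 ; France | 2015

Join each books row to its authors via author_id.
Group joined rows by authors.id; compute MAX(m.year) per group.
  7: ids {2} → MAX(m.year)=2015
  10: ids {10} → MAX(m.year)=2003
  11: ids {3, 7} → MAX(m.year)=2020
  14: ids {1, 4, 5, 9} → MAX(m.year)=2009
  16: ids {6, 8} → MAX(m.year)=2015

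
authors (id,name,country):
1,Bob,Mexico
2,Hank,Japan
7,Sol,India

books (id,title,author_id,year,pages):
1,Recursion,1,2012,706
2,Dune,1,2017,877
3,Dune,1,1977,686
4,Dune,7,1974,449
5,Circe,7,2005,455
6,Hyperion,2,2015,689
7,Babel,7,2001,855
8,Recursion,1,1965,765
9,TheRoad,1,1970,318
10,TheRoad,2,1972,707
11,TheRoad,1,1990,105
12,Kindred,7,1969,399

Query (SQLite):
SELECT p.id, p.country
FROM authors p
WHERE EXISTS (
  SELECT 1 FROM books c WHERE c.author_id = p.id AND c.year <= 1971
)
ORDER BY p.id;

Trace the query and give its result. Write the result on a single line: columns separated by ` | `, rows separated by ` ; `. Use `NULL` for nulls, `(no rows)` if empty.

1 | Mexico ; 7 | India

For each authors row, check whether any books with matching author_id has year <= 1971.
Keep rows where that is true.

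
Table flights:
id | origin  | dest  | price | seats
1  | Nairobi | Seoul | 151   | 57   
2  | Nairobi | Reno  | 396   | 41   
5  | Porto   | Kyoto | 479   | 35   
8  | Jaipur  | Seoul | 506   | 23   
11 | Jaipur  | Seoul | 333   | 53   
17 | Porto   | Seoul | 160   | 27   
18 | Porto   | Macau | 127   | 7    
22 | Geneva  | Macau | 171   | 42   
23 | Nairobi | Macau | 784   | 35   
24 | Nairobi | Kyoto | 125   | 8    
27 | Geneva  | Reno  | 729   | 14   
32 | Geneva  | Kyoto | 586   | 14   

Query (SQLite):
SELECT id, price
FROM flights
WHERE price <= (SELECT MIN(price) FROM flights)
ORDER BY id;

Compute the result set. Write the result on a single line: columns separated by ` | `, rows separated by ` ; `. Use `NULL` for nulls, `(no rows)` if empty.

24 | 125

Scalar subquery: MIN(price) over all flights rows = 125.
Keep rows where price <= that value.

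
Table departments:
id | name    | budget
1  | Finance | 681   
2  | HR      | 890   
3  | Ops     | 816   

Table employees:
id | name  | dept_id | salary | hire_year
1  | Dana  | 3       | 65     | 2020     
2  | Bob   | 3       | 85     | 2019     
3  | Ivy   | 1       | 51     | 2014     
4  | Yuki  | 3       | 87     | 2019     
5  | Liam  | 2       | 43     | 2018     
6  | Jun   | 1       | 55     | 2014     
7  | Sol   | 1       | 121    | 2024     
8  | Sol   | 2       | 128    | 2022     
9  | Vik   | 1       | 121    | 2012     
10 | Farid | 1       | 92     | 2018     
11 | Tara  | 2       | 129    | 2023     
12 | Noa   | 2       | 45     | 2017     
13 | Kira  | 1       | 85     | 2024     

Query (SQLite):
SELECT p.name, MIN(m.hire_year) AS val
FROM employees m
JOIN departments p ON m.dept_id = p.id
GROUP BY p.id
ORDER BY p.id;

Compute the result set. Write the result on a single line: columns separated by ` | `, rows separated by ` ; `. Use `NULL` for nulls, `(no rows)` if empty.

Finance | 2012 ; HR | 2017 ; Ops | 2019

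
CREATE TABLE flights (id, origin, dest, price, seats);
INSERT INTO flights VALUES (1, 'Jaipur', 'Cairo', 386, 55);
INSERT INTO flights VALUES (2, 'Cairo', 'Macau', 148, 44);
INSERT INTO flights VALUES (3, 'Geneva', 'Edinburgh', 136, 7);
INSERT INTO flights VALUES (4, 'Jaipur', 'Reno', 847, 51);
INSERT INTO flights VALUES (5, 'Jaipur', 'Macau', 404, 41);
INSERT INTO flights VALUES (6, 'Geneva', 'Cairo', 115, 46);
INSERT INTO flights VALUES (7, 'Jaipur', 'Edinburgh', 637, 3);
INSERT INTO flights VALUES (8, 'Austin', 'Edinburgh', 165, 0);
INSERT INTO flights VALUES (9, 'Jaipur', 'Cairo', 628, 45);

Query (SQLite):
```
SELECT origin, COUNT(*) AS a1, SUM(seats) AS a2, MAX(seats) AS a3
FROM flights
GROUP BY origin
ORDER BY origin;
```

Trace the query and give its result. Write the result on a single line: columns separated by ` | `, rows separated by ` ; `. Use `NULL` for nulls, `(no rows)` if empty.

Group flights by origin.
Per group compute: COUNT(*), SUM(seats), MAX(seats).
  Austin: ids {8} → COUNT(*)=1, SUM(seats)=0, MAX(seats)=0
  Cairo: ids {2} → COUNT(*)=1, SUM(seats)=44, MAX(seats)=44
  Geneva: ids {3, 6} → COUNT(*)=2, SUM(seats)=53, MAX(seats)=46
  Jaipur: ids {1, 4, 5, 7, 9} → COUNT(*)=5, SUM(seats)=195, MAX(seats)=55

Austin | 1 | 0 | 0 ; Cairo | 1 | 44 | 44 ; Geneva | 2 | 53 | 46 ; Jaipur | 5 | 195 | 55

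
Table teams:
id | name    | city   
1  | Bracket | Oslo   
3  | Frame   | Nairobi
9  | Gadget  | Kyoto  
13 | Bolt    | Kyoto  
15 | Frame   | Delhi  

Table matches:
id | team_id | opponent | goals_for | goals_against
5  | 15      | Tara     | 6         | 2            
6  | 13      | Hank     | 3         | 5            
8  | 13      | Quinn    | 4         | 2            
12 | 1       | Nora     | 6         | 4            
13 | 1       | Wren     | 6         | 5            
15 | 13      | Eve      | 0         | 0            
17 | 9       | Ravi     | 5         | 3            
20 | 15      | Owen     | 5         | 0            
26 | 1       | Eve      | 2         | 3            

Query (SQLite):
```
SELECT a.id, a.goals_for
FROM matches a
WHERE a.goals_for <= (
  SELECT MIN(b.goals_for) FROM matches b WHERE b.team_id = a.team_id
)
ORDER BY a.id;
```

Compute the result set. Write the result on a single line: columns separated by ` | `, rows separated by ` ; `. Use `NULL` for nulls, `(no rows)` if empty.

For each matches row a, compute MIN(goals_for) over rows sharing a.team_id.
Keep row a if a.goals_for <= that per-group MIN.
  team_id=1: MIN(goals_for) = 2
  team_id=9: MIN(goals_for) = 5
  team_id=13: MIN(goals_for) = 0
  team_id=15: MIN(goals_for) = 5

15 | 0 ; 17 | 5 ; 20 | 5 ; 26 | 2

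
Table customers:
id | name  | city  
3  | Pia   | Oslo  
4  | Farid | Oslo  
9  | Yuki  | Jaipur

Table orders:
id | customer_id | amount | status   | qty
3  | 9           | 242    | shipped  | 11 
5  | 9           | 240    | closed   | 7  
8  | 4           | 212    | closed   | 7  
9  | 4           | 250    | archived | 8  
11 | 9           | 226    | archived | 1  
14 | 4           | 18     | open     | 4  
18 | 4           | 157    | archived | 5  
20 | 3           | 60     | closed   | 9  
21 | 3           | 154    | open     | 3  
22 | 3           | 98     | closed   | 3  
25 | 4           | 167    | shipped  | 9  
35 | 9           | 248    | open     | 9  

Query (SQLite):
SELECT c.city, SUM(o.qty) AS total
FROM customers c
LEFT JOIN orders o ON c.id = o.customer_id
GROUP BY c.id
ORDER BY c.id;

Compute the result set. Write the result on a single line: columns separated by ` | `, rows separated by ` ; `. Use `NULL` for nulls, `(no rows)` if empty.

Oslo | 15 ; Oslo | 33 ; Jaipur | 28

LEFT JOIN keeps every customers row; unmatched ones get NULL for orders columns.
Group by customers.id and compute SUM(o.qty). SUM over an all-NULL group is NULL.
  3: ids {20, 21, 22} → SUM(o.qty)=15
  4: ids {8, 9, 14, 18, 25} → SUM(o.qty)=33
  9: ids {3, 5, 11, 35} → SUM(o.qty)=28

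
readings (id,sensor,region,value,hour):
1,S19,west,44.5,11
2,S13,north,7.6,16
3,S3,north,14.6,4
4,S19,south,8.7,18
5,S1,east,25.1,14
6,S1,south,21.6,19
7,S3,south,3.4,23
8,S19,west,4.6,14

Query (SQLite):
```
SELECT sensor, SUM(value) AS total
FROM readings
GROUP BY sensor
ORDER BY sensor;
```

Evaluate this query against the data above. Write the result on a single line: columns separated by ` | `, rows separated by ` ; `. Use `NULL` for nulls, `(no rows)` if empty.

Partition readings by sensor; compute SUM(value) within each group.
  S1: ids {5, 6} → SUM(value)=46.7
  S13: ids {2} → SUM(value)=7.6
  S19: ids {1, 4, 8} → SUM(value)=57.8
  S3: ids {3, 7} → SUM(value)=18

S1 | 46.7 ; S13 | 7.6 ; S19 | 57.8 ; S3 | 18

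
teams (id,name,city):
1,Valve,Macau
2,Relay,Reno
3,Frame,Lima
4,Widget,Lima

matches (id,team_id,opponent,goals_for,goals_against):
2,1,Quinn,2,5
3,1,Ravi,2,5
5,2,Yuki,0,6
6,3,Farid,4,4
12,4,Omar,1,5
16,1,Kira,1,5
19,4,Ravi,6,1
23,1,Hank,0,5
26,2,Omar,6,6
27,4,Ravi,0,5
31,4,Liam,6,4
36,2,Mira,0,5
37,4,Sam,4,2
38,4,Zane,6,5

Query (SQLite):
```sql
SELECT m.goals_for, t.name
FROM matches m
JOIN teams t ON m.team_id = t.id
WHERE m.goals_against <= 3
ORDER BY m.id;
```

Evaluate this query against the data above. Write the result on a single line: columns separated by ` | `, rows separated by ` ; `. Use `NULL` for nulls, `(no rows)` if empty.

6 | Widget ; 4 | Widget

Each matches row matches the teams row where team_id = teams.id.
Then keep rows with m.goals_against <= 3.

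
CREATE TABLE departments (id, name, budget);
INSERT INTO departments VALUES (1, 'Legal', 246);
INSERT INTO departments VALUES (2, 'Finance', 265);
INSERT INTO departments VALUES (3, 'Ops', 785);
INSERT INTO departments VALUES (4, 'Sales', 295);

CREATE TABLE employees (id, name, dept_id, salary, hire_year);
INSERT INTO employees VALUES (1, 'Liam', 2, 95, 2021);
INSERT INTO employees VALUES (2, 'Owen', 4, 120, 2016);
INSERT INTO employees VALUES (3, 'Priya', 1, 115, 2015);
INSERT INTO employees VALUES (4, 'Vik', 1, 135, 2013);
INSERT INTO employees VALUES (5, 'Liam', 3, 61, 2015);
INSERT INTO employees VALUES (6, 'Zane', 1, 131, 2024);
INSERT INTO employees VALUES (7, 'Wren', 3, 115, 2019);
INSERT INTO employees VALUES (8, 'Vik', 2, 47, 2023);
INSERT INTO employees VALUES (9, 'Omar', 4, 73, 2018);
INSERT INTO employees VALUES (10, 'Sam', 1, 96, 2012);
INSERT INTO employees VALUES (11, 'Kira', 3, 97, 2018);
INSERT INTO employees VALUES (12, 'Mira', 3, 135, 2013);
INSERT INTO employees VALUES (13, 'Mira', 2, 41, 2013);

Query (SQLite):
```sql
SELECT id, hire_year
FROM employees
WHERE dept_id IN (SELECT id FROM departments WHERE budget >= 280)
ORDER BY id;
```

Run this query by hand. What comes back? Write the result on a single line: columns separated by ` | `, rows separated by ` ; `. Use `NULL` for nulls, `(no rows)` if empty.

2 | 2016 ; 5 | 2015 ; 7 | 2019 ; 9 | 2018 ; 11 | 2018 ; 12 | 2013

Inner query: departments.id where budget >= 280.
Outer: keep employees rows whose dept_id is in that set.
Inner query → {3, 4}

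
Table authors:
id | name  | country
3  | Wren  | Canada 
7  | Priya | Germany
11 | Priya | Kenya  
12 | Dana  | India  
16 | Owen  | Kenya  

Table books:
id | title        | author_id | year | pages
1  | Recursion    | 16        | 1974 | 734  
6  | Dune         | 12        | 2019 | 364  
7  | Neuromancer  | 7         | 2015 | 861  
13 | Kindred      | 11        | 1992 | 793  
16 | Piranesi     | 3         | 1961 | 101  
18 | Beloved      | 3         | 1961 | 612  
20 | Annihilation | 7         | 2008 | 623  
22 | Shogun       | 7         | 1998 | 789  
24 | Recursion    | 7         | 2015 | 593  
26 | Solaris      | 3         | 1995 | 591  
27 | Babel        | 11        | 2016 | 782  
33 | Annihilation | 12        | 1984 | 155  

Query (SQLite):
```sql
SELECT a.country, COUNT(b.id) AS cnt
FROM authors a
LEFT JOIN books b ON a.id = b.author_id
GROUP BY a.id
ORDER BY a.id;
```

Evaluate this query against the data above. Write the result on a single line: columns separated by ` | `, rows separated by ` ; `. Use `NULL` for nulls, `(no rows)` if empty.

Canada | 3 ; Germany | 4 ; Kenya | 2 ; India | 2 ; Kenya | 1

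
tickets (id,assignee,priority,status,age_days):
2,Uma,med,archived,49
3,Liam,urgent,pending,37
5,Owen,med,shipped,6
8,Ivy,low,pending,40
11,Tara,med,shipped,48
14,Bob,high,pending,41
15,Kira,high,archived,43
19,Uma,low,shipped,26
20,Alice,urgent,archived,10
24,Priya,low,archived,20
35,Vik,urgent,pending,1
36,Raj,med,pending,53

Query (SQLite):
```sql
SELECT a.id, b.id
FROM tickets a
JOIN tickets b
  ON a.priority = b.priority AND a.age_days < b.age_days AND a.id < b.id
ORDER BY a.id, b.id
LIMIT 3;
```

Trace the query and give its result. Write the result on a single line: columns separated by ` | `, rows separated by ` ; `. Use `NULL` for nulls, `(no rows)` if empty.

Pairs (a,b) with same priority, a.age_days < b.age_days, a.id < b.id.
priority groups: high:{14,15} low:{8,19,24} med:{2,5,11,36} urgent:{3,20,35}
Ordered by (a.id, b.id); first 3.

2 | 36 ; 5 | 11 ; 5 | 36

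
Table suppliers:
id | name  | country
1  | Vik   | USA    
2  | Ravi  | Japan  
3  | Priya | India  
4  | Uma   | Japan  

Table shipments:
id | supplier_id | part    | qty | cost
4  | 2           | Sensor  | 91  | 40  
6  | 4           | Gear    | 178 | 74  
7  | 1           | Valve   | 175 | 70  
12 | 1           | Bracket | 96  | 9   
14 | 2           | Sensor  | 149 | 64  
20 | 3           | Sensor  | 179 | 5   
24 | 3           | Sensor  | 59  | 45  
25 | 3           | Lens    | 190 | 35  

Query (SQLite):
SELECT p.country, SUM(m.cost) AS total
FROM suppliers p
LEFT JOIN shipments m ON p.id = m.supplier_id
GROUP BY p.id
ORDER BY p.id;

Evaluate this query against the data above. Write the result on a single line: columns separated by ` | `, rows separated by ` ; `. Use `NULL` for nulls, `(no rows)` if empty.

LEFT JOIN keeps every suppliers row; unmatched ones get NULL for shipments columns.
Group by suppliers.id and compute SUM(m.cost). SUM over an all-NULL group is NULL.
  1: ids {7, 12} → SUM(m.cost)=79
  2: ids {4, 14} → SUM(m.cost)=104
  3: ids {20, 24, 25} → SUM(m.cost)=85
  4: ids {6} → SUM(m.cost)=74

USA | 79 ; Japan | 104 ; India | 85 ; Japan | 74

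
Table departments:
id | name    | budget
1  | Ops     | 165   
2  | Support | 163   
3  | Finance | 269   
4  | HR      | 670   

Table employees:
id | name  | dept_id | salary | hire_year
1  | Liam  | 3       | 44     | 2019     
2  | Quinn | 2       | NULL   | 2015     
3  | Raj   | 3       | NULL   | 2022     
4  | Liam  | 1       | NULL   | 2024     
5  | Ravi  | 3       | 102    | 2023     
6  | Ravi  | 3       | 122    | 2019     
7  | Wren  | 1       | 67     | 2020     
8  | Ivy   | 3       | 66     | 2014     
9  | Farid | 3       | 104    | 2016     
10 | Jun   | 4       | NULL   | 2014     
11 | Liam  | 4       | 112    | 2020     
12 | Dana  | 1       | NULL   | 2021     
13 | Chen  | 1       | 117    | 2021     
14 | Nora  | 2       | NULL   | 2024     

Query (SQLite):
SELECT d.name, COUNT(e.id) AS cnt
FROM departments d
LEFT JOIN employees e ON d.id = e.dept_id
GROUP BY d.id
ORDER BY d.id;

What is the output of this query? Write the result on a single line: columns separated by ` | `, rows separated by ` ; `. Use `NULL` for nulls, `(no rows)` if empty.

Ops | 4 ; Support | 2 ; Finance | 6 ; HR | 2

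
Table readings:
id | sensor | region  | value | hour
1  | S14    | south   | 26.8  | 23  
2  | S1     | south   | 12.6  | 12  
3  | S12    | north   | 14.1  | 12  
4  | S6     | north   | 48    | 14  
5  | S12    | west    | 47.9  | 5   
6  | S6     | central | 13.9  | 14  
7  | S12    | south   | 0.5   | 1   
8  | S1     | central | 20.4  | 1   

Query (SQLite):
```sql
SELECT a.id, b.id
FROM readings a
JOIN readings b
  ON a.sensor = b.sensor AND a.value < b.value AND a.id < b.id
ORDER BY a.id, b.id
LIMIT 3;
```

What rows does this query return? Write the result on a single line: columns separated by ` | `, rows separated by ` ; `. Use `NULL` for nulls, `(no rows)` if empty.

Pairs (a,b) with same sensor, a.value < b.value, a.id < b.id.
sensor groups: S1:{2,8} S12:{3,5,7} S14:{1} S6:{4,6}
Ordered by (a.id, b.id); first 3.

2 | 8 ; 3 | 5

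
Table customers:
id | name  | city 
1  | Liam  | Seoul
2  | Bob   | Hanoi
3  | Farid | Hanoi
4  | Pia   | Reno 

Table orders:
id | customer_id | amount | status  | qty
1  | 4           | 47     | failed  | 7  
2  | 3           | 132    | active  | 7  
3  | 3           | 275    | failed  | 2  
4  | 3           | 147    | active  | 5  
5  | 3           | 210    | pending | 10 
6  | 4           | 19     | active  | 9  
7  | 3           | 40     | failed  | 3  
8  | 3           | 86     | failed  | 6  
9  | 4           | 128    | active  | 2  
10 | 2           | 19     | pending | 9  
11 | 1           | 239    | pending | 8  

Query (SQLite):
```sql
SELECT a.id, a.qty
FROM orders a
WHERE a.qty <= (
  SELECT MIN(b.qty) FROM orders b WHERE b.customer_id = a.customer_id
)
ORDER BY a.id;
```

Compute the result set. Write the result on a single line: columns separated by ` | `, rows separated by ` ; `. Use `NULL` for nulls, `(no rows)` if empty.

For each orders row a, compute MIN(qty) over rows sharing a.customer_id.
Keep row a if a.qty <= that per-group MIN.
  customer_id=1: MIN(qty) = 8
  customer_id=2: MIN(qty) = 9
  customer_id=3: MIN(qty) = 2
  customer_id=4: MIN(qty) = 2

3 | 2 ; 9 | 2 ; 10 | 9 ; 11 | 8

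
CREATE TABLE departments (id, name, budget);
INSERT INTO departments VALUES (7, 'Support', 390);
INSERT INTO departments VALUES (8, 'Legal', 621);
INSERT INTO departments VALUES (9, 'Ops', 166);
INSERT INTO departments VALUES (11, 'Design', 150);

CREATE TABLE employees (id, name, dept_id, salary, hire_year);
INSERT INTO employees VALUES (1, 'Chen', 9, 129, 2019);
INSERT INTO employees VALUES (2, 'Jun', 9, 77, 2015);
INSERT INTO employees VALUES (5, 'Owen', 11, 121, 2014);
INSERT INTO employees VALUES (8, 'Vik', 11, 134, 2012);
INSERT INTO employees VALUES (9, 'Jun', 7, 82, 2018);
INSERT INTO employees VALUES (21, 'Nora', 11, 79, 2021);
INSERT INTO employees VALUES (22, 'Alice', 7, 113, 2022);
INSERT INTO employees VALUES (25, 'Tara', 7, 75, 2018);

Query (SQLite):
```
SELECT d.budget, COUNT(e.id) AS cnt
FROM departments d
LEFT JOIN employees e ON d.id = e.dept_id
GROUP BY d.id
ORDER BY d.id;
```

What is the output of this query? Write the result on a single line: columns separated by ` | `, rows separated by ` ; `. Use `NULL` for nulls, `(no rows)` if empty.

390 | 3 ; 621 | 0 ; 166 | 2 ; 150 | 3

LEFT JOIN keeps every departments row; unmatched ones get NULL for employees columns.
Group by departments.id and compute COUNT(e.id). COUNT(col) of an all-NULL group is 0.
  7: ids {9, 22, 25} → COUNT(e.id)=3
  8: ids {—} → COUNT(e.id)=0
  9: ids {1, 2} → COUNT(e.id)=2
  11: ids {5, 8, 21} → COUNT(e.id)=3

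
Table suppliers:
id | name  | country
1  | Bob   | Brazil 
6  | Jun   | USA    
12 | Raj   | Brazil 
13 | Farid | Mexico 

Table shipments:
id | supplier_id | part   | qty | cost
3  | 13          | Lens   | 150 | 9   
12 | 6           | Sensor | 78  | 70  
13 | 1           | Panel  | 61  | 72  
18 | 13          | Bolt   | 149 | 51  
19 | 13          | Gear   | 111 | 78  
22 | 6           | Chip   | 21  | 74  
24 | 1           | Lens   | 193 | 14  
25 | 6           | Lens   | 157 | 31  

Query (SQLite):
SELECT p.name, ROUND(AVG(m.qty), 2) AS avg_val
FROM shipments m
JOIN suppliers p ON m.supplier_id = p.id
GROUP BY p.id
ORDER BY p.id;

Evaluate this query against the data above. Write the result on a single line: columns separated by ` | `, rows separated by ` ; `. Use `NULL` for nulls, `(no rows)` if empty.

Join each shipments row to its suppliers via supplier_id.
Group joined rows by suppliers.id; compute ROUND(AVG(m.qty), 2) per group.
  1: ids {13, 24} → ROUND(AVG(m.qty), 2)=127
  6: ids {12, 22, 25} → ROUND(AVG(m.qty), 2)=85.33
  13: ids {3, 18, 19} → ROUND(AVG(m.qty), 2)=136.67

Bob | 127 ; Jun | 85.33 ; Farid | 136.67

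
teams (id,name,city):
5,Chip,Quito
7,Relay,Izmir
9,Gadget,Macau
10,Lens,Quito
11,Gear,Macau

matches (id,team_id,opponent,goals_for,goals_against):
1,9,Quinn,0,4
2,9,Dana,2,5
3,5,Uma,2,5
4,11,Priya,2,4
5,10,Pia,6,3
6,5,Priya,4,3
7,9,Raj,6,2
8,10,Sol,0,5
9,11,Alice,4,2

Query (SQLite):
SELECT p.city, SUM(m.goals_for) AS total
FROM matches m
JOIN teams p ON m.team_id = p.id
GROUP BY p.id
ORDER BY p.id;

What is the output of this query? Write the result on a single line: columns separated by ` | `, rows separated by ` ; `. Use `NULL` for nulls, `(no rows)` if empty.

Quito | 6 ; Macau | 8 ; Quito | 6 ; Macau | 6

Join each matches row to its teams via team_id.
Group joined rows by teams.id; compute SUM(m.goals_for) per group.
  5: ids {3, 6} → SUM(m.goals_for)=6
  9: ids {1, 2, 7} → SUM(m.goals_for)=8
  10: ids {5, 8} → SUM(m.goals_for)=6
  11: ids {4, 9} → SUM(m.goals_for)=6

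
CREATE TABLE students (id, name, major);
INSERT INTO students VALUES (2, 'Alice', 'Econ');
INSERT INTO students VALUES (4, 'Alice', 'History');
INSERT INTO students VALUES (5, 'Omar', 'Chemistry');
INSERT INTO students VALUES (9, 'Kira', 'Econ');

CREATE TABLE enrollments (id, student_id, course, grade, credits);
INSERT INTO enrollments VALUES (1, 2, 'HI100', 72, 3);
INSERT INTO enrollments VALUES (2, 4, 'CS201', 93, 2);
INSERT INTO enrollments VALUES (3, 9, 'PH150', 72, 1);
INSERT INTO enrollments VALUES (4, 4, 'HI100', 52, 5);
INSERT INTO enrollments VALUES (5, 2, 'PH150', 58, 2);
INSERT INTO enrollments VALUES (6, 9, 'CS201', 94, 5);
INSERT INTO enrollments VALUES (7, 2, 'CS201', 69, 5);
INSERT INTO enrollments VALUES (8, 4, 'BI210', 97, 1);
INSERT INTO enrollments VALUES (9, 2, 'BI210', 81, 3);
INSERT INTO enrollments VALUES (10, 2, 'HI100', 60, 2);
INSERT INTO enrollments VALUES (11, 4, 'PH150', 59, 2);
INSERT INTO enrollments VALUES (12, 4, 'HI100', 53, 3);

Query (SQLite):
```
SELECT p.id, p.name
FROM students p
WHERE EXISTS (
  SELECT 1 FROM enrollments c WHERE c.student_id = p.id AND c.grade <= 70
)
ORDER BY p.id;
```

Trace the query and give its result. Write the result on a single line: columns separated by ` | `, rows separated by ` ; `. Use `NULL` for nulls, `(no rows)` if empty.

2 | Alice ; 4 | Alice

For each students row, check whether any enrollments with matching student_id has grade <= 70.
Keep rows where that is true.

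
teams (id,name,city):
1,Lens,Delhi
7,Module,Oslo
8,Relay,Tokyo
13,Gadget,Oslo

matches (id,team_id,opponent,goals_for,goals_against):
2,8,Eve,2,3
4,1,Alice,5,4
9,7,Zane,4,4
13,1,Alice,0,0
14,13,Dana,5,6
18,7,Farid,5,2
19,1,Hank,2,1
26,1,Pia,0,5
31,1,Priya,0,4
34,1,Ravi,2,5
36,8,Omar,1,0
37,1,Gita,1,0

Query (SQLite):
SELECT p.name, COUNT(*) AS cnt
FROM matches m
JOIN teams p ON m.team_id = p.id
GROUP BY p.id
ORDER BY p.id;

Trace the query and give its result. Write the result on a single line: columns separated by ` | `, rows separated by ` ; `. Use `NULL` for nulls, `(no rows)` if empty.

Lens | 7 ; Module | 2 ; Relay | 2 ; Gadget | 1

Join each matches row to its teams via team_id.
Group joined rows by teams.id; compute COUNT(*) per group.
  1: ids {4, 13, 19, 26, 31, 34, 37} → COUNT(*)=7
  7: ids {9, 18} → COUNT(*)=2
  8: ids {2, 36} → COUNT(*)=2
  13: ids {14} → COUNT(*)=1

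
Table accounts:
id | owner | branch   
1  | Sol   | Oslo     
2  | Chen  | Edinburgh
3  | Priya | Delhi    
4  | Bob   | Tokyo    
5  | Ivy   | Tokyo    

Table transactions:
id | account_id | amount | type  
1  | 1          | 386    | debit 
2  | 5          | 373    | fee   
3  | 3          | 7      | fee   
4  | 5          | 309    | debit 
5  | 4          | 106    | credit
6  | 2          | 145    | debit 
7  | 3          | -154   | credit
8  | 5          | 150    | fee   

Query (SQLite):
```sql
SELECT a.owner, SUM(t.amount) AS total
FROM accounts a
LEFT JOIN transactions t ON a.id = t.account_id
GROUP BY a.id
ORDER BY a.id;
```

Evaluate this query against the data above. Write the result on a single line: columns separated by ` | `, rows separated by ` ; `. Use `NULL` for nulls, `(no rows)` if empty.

Sol | 386 ; Chen | 145 ; Priya | -147 ; Bob | 106 ; Ivy | 832

LEFT JOIN keeps every accounts row; unmatched ones get NULL for transactions columns.
Group by accounts.id and compute SUM(t.amount). SUM over an all-NULL group is NULL.
  1: ids {1} → SUM(t.amount)=386
  2: ids {6} → SUM(t.amount)=145
  3: ids {3, 7} → SUM(t.amount)=-147
  4: ids {5} → SUM(t.amount)=106
  5: ids {2, 4, 8} → SUM(t.amount)=832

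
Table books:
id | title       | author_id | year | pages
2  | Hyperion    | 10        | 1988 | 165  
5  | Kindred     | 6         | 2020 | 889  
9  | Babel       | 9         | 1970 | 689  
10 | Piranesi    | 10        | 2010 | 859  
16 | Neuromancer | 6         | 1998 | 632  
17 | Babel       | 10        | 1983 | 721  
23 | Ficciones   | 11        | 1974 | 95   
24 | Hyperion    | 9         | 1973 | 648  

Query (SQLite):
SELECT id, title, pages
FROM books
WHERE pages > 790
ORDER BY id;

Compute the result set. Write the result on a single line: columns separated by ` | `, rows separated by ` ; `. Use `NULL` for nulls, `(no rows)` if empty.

pages > 790: ids {5, 10}

5 | Kindred | 889 ; 10 | Piranesi | 859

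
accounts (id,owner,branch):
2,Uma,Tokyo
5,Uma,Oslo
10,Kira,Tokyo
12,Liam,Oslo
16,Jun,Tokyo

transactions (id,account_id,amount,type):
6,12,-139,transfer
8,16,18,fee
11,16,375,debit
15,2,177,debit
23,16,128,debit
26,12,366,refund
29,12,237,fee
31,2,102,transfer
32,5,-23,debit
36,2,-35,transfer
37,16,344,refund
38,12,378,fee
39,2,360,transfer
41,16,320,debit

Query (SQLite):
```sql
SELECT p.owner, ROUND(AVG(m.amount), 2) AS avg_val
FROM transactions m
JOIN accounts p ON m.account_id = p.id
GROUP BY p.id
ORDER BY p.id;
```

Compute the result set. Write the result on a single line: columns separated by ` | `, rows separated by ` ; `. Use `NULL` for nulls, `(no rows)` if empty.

Uma | 151 ; Uma | -23 ; Liam | 210.5 ; Jun | 237

Join each transactions row to its accounts via account_id.
Group joined rows by accounts.id; compute ROUND(AVG(m.amount), 2) per group.
  2: ids {15, 31, 36, 39} → ROUND(AVG(m.amount), 2)=151
  5: ids {32} → ROUND(AVG(m.amount), 2)=-23
  12: ids {6, 26, 29, 38} → ROUND(AVG(m.amount), 2)=210.5
  16: ids {8, 11, 23, 37, 41} → ROUND(AVG(m.amount), 2)=237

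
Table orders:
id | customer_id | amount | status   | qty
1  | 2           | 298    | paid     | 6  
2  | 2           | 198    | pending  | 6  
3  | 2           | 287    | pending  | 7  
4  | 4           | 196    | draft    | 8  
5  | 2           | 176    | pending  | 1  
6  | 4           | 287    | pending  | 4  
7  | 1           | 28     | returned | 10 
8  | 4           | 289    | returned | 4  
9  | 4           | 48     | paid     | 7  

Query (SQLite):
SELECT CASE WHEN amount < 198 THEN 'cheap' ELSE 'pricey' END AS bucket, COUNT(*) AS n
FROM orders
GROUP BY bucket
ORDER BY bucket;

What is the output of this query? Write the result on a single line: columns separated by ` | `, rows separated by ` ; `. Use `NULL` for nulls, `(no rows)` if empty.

Bucket rows by amount < 198 → 'cheap' else 'pricey'; count each bucket.

cheap | 4 ; pricey | 5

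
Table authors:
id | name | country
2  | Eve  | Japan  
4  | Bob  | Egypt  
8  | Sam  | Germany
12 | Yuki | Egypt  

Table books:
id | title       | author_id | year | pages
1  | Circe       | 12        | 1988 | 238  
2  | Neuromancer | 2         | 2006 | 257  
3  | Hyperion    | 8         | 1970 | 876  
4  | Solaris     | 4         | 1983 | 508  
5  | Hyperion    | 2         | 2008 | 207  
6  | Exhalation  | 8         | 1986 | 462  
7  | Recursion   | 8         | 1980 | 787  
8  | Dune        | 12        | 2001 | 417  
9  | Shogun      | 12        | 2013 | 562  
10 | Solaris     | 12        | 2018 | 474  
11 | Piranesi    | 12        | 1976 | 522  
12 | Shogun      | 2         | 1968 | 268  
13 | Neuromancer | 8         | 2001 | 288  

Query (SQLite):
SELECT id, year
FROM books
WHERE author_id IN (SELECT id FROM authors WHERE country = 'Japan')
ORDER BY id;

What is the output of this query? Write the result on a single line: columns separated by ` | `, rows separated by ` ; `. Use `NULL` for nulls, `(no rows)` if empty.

Inner query: authors.id where country = 'Japan'.
Outer: keep books rows whose author_id is in that set.
Inner query → {2}

2 | 2006 ; 5 | 2008 ; 12 | 1968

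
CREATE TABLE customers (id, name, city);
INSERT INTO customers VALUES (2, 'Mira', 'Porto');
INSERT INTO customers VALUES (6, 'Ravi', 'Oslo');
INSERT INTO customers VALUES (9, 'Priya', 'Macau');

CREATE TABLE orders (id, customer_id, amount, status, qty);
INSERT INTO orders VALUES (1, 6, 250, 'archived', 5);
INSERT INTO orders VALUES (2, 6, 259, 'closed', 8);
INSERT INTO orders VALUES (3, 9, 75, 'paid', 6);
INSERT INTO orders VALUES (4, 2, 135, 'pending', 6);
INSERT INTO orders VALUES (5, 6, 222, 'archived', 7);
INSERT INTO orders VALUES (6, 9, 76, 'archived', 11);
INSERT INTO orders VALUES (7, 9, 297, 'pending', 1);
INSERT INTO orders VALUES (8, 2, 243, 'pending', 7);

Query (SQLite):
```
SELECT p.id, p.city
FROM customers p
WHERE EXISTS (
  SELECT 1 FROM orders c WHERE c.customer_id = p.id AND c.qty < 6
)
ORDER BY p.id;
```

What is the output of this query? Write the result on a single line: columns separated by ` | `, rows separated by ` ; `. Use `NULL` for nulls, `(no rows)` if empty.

For each customers row, check whether any orders with matching customer_id has qty < 6.
Keep rows where that is true.

6 | Oslo ; 9 | Macau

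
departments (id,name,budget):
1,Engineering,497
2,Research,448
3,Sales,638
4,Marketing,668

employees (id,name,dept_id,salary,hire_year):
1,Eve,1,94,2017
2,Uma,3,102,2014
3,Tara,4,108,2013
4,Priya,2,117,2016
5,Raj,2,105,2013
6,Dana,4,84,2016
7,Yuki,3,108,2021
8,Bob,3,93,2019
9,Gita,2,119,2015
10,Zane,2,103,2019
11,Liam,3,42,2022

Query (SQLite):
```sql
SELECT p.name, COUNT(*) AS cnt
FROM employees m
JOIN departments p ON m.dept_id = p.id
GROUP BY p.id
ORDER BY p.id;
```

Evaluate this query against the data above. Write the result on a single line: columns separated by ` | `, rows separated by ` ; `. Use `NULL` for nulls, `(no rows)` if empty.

Join each employees row to its departments via dept_id.
Group joined rows by departments.id; compute COUNT(*) per group.
  1: ids {1} → COUNT(*)=1
  2: ids {4, 5, 9, 10} → COUNT(*)=4
  3: ids {2, 7, 8, 11} → COUNT(*)=4
  4: ids {3, 6} → COUNT(*)=2

Engineering | 1 ; Research | 4 ; Sales | 4 ; Marketing | 2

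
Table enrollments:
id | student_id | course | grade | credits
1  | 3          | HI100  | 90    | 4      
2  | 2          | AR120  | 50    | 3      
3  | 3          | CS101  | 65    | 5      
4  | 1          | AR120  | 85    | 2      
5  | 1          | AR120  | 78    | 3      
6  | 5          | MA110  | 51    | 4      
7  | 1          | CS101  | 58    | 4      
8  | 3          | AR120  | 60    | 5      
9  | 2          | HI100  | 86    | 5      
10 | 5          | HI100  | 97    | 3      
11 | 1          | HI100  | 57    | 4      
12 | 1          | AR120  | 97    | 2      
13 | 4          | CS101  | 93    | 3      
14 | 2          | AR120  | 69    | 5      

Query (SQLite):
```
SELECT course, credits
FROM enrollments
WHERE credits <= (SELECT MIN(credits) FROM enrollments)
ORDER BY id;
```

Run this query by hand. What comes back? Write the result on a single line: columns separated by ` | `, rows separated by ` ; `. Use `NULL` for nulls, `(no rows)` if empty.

AR120 | 2 ; AR120 | 2

Scalar subquery: MIN(credits) over all enrollments rows = 2.
Keep rows where credits <= that value.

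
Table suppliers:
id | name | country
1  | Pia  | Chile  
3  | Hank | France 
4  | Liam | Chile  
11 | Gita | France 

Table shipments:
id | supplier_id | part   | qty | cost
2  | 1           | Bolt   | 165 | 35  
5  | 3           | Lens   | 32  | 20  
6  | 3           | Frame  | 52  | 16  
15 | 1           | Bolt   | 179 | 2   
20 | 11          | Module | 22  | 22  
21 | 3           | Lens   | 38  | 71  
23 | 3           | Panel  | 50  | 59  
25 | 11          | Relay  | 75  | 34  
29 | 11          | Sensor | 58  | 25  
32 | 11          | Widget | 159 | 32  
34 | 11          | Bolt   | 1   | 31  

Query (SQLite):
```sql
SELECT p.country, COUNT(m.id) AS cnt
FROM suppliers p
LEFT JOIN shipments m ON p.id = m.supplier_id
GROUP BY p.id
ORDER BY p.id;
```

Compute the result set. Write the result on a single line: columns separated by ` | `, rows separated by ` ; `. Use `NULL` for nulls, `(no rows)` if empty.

LEFT JOIN keeps every suppliers row; unmatched ones get NULL for shipments columns.
Group by suppliers.id and compute COUNT(m.id). COUNT(col) of an all-NULL group is 0.
  1: ids {2, 15} → COUNT(m.id)=2
  3: ids {5, 6, 21, 23} → COUNT(m.id)=4
  4: ids {—} → COUNT(m.id)=0
  11: ids {20, 25, 29, 32, 34} → COUNT(m.id)=5

Chile | 2 ; France | 4 ; Chile | 0 ; France | 5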